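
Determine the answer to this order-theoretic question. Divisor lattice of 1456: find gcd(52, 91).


In a divisor lattice, meet = gcd (greatest common divisor).
By Euclidean algorithm or factoring: gcd(52,91) = 13


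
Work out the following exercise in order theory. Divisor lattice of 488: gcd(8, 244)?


Meet=gcd.
gcd(8,244)=4


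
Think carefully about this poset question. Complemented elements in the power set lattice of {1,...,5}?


An element a is complemented if some b has a meet b = bottom, a join b = top.
every subset A has complement S\A, so all elements are complemented.
Complemented elements: {}, {1}, {2}, {3}, {4}, {5}, ... (26 more)
Count: 32


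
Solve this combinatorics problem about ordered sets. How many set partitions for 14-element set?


B(n) = number of set partitions of an n-element set.
B(n) satisfies the recurrence: B(n+1) = sum_k C(n,k)*B(k).
B(14) = 190899322


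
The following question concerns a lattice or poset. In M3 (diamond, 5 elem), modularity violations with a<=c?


Modular law: if a <= c then a v (b ^ c) = (a v b) ^ c.
Check all triples (a,b,c) with a <= c among 5 elements.
This lattice is modular (diamonds M_m and their chain-products are modular).
Total violating triples: 0


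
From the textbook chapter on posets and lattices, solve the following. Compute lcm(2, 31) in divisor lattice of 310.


In a divisor lattice, join = lcm (least common multiple).
gcd(2,31) = 1
lcm(2,31) = 2*31/gcd = 62/1 = 62


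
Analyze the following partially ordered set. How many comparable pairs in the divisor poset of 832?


A comparable pair {a,b} has a < b or b < a in the order.
Count unordered pairs where one element is strictly below the other.
Examples: {1,2}, {1,4}, {1,8}, {1,13}, ...
Total comparable pairs: 70


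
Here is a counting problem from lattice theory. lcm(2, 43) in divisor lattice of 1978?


Join=lcm.
gcd(2,43)=1
lcm=86


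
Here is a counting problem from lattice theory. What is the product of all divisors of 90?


Divisors of 90: [1, 2, 3, 5, 6, 9, 10, 15, 18, 30, 45, 90]
Product = n^(d(n)/2) = 90^(12/2)
Product = 531441000000


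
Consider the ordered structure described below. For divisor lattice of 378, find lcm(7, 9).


In a divisor lattice, join = lcm (least common multiple).
Compute lcm iteratively: start with first element, then lcm(current, next).
Elements: [7, 9]
lcm(7,9) = 63
Final lcm = 63


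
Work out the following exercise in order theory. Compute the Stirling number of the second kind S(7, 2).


S(n,k) = k*S(n-1,k) + S(n-1,k-1).
S(6,2) = 31, S(6,1) = 1
S(7,2) = 2*31 + 1 = 62 + 1
S(7,2) = 63


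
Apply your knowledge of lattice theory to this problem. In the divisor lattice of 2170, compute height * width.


Height = length of longest chain minus 1; width = size of largest antichain.
A maximum chain: 1 | 31 | 217 | 1085 | 2170  (height 4).
A maximum antichain: {10, 14, 35, 62, 155, 217}  (width 6).
Product = 4 * 6 = 24


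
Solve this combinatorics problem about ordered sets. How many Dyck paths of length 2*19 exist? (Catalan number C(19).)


C(n) = C(2n, n) / (n+1).
C(38, 19) = 35345263800
C(19) = 35345263800 / 20 = 1767263190


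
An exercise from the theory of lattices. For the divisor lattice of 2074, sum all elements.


sigma(n) = sum of divisors.
Divisors of 2074: [1, 2, 17, 34, 61, 122, 1037, 2074]
Sum = 3348


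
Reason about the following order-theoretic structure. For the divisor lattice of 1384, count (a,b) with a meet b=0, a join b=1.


Complement pair (a,b): a meet b = bottom, a join b = top.
Here: gcd(a,b)=1 and lcm(a,b)=1384, i.e. a*b=1384 with a,b coprime.
Pairs found: (1,1384), (8,173), (173,8), (1384,1)
Total ordered pairs: 4


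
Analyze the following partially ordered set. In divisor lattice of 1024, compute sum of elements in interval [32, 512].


Interval [32,512] in divisors of 1024: [32, 64, 128, 256, 512]
Sum = 992


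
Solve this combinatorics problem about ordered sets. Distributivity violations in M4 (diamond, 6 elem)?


Distributive law: a ^ (b v c) = (a ^ b) v (a ^ c).
Check all 6^3 = 216 ordered triples (a,b,c).
  e.g. a=a1, b=a2, c=a3: lhs=a1 != rhs=0
  e.g. a=a1, b=a2, c=a4: lhs=a1 != rhs=0
Total violating triples: 24


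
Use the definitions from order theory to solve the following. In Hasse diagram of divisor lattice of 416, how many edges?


A cover relation a -< b holds when a < b with no c strictly between.
Cover relations:
  1 -< 2
  1 -< 13
  2 -< 4
  2 -< 26
  4 -< 8
  4 -< 52
  8 -< 16
  8 -< 104
  ...8 more
Total: 16


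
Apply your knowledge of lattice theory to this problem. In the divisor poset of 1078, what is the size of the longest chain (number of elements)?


A chain is a totally ordered subset; we count the number of elements in a maximum chain.
Compute, for each element x, the size of the longest chain ending at x:
  1: 1
  2: 2
  7: 2
  11: 2
  49: 3
  14: 3
  ...
A maximum chain: 1 < 2 < 14 < 98 < 1078
Number of elements in the longest chain: 5


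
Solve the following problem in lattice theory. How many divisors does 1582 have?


Divisors of 1582: [1, 2, 7, 14, 113, 226, 791, 1582]
Count: 8


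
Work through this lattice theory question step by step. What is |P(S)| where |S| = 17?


Power set = 2^n.
2^17 = 131072


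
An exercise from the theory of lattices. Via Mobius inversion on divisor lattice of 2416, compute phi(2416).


phi(n) = n * prod_{p|n} (1 - 1/p).
Prime divisors of 2416: [2, 151]
phi(2416) = 2416 * (1 - 1/2) * (1 - 1/151)
phi(2416) = 1200


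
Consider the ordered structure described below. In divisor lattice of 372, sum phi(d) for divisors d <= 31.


Divisors of 372 up to 31: [1, 2, 3, 4, 6, 12, 31]
phi values: [1, 1, 2, 2, 2, 4, 30]
Sum = 42


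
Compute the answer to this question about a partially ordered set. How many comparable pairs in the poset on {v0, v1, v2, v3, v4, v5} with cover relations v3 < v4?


A comparable pair {a,b} has a < b or b < a in the order.
Count unordered pairs where one element is strictly below the other.
Examples: {v3,v4}
Total comparable pairs: 1


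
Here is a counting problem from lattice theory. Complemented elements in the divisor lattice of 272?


An element a is complemented if some b has a meet b = bottom, a join b = top.
a is complemented iff gcd(a, n/a)=1, i.e. a is a unitary divisor of 272.
Complemented elements: 1, 16, 17, 272
Count: 4


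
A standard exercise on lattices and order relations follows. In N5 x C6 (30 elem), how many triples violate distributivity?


Distributive law: a ^ (b v c) = (a ^ b) v (a ^ c).
Check all 30^3 = 27000 ordered triples (a,b,c).
  e.g. a=(b,0), b=(a,0), c=(c,0): lhs=(b,0) != rhs=(a,0)
  e.g. a=(b,0), b=(a,0), c=(c,1): lhs=(b,0) != rhs=(a,0)
Total violating triples: 432


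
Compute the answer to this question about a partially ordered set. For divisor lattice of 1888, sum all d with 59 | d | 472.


Interval [59,472] in divisors of 1888: [59, 118, 236, 472]
Sum = 885


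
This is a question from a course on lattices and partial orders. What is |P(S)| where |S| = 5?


Power set = 2^n.
2^5 = 32


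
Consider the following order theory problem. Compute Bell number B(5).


B(n) = number of set partitions of an n-element set.
B(n) satisfies the recurrence: B(n+1) = sum_k C(n,k)*B(k).
B(5) = 52


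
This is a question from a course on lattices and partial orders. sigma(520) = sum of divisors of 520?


sigma(n) = sum of divisors.
Divisors of 520: [1, 2, 4, 5, 8, 10, 13, 20, 26, 40, 52, 65, 104, 130, 260, 520]
Sum = 1260


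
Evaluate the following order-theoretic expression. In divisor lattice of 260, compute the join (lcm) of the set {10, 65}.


In a divisor lattice, join = lcm (least common multiple).
Compute lcm iteratively: start with first element, then lcm(current, next).
Elements: [10, 65]
lcm(10,65) = 130
Final lcm = 130


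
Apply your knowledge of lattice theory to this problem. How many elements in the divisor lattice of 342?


Divisors of 342: [1, 2, 3, 6, 9, 18, 19, 38, 57, 114, 171, 342]
Count: 12


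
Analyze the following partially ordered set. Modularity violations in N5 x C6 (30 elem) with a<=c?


Modular law: if a <= c then a v (b ^ c) = (a v b) ^ c.
Check all triples (a,b,c) with a <= c among 30 elements.
  e.g. a=(a,0), b=(c,0), c=(b,0): lhs=(a,0) != rhs=(b,0)
  e.g. a=(a,0), b=(c,1), c=(b,0): lhs=(a,0) != rhs=(b,0)
Total violating triples: 126


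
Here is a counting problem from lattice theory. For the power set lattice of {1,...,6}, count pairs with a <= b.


The order relation is {(a,b) : a <= b}, reflexive so it includes (a,a).
Examples: ({},{}), ({},{1,2}), ({},{1,2,3}), ({},{1,2,3,4}), ({},{1,2,3,4,5}), ...
Total ordered pairs: 729


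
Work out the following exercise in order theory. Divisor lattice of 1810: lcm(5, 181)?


Join=lcm.
gcd(5,181)=1
lcm=905


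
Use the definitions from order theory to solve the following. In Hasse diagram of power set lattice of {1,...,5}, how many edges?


A cover relation a -< b holds when a < b with no c strictly between.
Cover relations:
  {} -< {1}
  {} -< {2}
  {} -< {3}
  {} -< {4}
  {} -< {5}
  {1} -< {1,2}
  {1} -< {1,3}
  {1} -< {1,4}
  ...72 more
Total: 80


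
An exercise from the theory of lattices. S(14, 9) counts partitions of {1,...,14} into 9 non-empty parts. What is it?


S(n,k) = k*S(n-1,k) + S(n-1,k-1).
S(13,9) = 359502, S(13,8) = 1899612
S(14,9) = 9*359502 + 1899612 = 3235518 + 1899612
S(14,9) = 5135130


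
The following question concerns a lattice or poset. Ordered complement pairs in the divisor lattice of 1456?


Complement pair (a,b): a meet b = bottom, a join b = top.
Here: gcd(a,b)=1 and lcm(a,b)=1456, i.e. a*b=1456 with a,b coprime.
Pairs found: (1,1456), (7,208), (13,112), (16,91), ... (4 more)
Total ordered pairs: 8


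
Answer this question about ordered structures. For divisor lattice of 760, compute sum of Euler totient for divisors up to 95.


Divisors of 760 up to 95: [1, 2, 4, 5, 8, 10, 19, 20, 38, 40, 76, 95]
phi values: [1, 1, 2, 4, 4, 4, 18, 8, 18, 16, 36, 72]
Sum = 184


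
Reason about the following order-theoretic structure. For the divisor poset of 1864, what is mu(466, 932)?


In a divisor lattice, mu(a,b) = mu(b/a) where mu is the classical Mobius function.
b/a = 932/466 = 2
Prime factorization of 2: primes [2]
2 is squarefree with 1 prime factor(s), so mu(2) = (-1)^1 = -1


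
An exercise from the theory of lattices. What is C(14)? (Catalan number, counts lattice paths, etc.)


C(n) = C(2n, n) / (n+1).
C(28, 14) = 40116600
C(14) = 40116600 / 15 = 2674440


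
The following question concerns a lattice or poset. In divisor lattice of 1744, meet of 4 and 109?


In a divisor lattice, meet = gcd (greatest common divisor).
By Euclidean algorithm or factoring: gcd(4,109) = 1


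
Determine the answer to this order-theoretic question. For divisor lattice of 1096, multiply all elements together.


Divisors of 1096: [1, 2, 4, 8, 137, 274, 548, 1096]
Product = n^(d(n)/2) = 1096^(8/2)
Product = 1442919878656


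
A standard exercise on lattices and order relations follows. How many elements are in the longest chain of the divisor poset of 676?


A chain is a totally ordered subset; we count the number of elements in a maximum chain.
Compute, for each element x, the size of the longest chain ending at x:
  1: 1
  2: 2
  13: 2
  4: 3
  169: 3
  26: 3
  ...
A maximum chain: 1 < 2 < 4 < 52 < 676
Number of elements in the longest chain: 5


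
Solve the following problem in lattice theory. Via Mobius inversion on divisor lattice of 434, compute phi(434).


phi(n) = n * prod_{p|n} (1 - 1/p).
Prime divisors of 434: [2, 7, 31]
phi(434) = 434 * (1 - 1/2) * (1 - 1/7) * (1 - 1/31)
phi(434) = 180


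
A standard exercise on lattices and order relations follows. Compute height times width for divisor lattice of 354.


Height = length of longest chain minus 1; width = size of largest antichain.
A maximum chain: 1 | 59 | 177 | 354  (height 3).
A maximum antichain: {2, 3, 59}  (width 3).
Product = 3 * 3 = 9


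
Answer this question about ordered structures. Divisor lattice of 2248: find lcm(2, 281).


In a divisor lattice, join = lcm (least common multiple).
gcd(2,281) = 1
lcm(2,281) = 2*281/gcd = 562/1 = 562


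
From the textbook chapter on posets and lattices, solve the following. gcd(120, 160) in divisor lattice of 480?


Meet=gcd.
gcd(120,160)=40


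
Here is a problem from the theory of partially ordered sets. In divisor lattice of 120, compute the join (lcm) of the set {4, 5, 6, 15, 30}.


In a divisor lattice, join = lcm (least common multiple).
Compute lcm iteratively: start with first element, then lcm(current, next).
Elements: [4, 5, 6, 15, 30]
lcm(4,5) = 20
lcm(20,6) = 60
lcm(60,15) = 60
lcm(60,30) = 60
Final lcm = 60


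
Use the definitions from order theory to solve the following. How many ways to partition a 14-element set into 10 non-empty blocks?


S(n,k) = k*S(n-1,k) + S(n-1,k-1).
S(13,10) = 39325, S(13,9) = 359502
S(14,10) = 10*39325 + 359502 = 393250 + 359502
S(14,10) = 752752


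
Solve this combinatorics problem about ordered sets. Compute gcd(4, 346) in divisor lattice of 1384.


In a divisor lattice, meet = gcd (greatest common divisor).
By Euclidean algorithm or factoring: gcd(4,346) = 2


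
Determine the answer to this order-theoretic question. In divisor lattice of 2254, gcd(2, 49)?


Meet=gcd.
gcd(2,49)=1


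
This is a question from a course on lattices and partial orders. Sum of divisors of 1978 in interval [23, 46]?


Interval [23,46] in divisors of 1978: [23, 46]
Sum = 69


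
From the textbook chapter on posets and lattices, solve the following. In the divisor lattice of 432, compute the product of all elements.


Divisors of 432: [1, 2, 3, 4, 6, 8, 9, 12, 16, 18, 24, 27, 36, 48, 54, 72, 108, 144, 216, 432]
Product = n^(d(n)/2) = 432^(20/2)
Product = 226379693794030958489370624


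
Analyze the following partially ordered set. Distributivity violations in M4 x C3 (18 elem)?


Distributive law: a ^ (b v c) = (a ^ b) v (a ^ c).
Check all 18^3 = 5832 ordered triples (a,b,c).
  e.g. a=(a1,0), b=(a2,0), c=(a3,0): lhs=(a1,0) != rhs=(0,0)
  e.g. a=(a1,0), b=(a2,0), c=(a3,1): lhs=(a1,0) != rhs=(0,0)
Total violating triples: 648


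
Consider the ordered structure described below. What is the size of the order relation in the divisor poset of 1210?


The order relation is {(a,b) : a <= b}, reflexive so it includes (a,a).
Examples: (1,1), (1,10), (1,11), (1,110), (1,121), ...
Total ordered pairs: 54


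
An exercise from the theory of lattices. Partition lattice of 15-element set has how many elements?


B(n) = number of set partitions of an n-element set.
B(n) satisfies the recurrence: B(n+1) = sum_k C(n,k)*B(k).
B(15) = 1382958545


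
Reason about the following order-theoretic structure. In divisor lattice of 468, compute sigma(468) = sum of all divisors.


sigma(n) = sum of divisors.
Divisors of 468: [1, 2, 3, 4, 6, 9, 12, 13, 18, 26, 36, 39, 52, 78, 117, 156, 234, 468]
Sum = 1274


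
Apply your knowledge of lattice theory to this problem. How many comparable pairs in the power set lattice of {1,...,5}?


A comparable pair {a,b} has a < b or b < a in the order.
Count unordered pairs where one element is strictly below the other.
Examples: {{},{1}}, {{},{2}}, {{},{3}}, {{},{4}}, ...
Total comparable pairs: 211


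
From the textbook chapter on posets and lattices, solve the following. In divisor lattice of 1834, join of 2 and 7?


In a divisor lattice, join = lcm (least common multiple).
gcd(2,7) = 1
lcm(2,7) = 2*7/gcd = 14/1 = 14


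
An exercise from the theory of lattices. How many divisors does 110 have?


Divisors of 110: [1, 2, 5, 10, 11, 22, 55, 110]
Count: 8


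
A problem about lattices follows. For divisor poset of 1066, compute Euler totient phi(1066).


phi(n) = n * prod_{p|n} (1 - 1/p).
Prime divisors of 1066: [2, 13, 41]
phi(1066) = 1066 * (1 - 1/2) * (1 - 1/13) * (1 - 1/41)
phi(1066) = 480


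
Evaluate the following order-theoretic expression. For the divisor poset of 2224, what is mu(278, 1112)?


In a divisor lattice, mu(a,b) = mu(b/a) where mu is the classical Mobius function.
b/a = 1112/278 = 4
Prime factorization of 4: primes [2]
4 is not squarefree, so mu(4) = 0


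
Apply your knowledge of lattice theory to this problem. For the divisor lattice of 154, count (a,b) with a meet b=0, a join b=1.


Complement pair (a,b): a meet b = bottom, a join b = top.
Here: gcd(a,b)=1 and lcm(a,b)=154, i.e. a*b=154 with a,b coprime.
Pairs found: (1,154), (2,77), (7,22), (11,14), ... (4 more)
Total ordered pairs: 8


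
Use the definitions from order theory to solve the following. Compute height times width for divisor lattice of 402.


Height = length of longest chain minus 1; width = size of largest antichain.
A maximum chain: 1 | 67 | 201 | 402  (height 3).
A maximum antichain: {2, 3, 67}  (width 3).
Product = 3 * 3 = 9


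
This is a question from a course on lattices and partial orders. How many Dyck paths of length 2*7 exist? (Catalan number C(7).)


C(n) = C(2n, n) / (n+1).
C(14, 7) = 3432
C(7) = 3432 / 8 = 429


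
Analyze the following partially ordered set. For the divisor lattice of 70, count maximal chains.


A maximal chain goes from the minimum element to a maximal element via cover relations.
Counting all min-to-max paths in the cover graph.
Total maximal chains: 6


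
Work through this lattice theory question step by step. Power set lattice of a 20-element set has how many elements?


Power set = 2^n.
2^20 = 1048576


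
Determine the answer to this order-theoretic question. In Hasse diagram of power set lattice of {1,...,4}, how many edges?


A cover relation a -< b holds when a < b with no c strictly between.
Cover relations:
  {} -< {1}
  {} -< {2}
  {} -< {3}
  {} -< {4}
  {1} -< {1,2}
  {1} -< {1,3}
  {1} -< {1,4}
  {2} -< {1,2}
  ...24 more
Total: 32


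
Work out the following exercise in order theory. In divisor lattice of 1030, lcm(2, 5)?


Join=lcm.
gcd(2,5)=1
lcm=10


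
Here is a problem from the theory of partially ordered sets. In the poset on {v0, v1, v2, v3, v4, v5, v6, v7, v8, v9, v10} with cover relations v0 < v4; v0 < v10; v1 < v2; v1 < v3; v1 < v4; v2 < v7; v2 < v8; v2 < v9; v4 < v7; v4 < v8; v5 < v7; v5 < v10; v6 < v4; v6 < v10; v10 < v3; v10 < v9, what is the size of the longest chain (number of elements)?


A chain is a totally ordered subset; we count the number of elements in a maximum chain.
Compute, for each element x, the size of the longest chain ending at x:
  v0: 1
  v1: 1
  v5: 1
  v6: 1
  v2: 2
  v4: 2
  ...
A maximum chain: v0 < v10 < v3
Number of elements in the longest chain: 3


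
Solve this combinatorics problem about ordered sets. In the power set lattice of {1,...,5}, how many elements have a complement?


An element a is complemented if some b has a meet b = bottom, a join b = top.
every subset A has complement S\A, so all elements are complemented.
Complemented elements: {}, {1}, {2}, {3}, {4}, {5}, ... (26 more)
Count: 32


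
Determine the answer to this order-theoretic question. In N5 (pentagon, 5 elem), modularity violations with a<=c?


Modular law: if a <= c then a v (b ^ c) = (a v b) ^ c.
Check all triples (a,b,c) with a <= c among 5 elements.
  e.g. a=a, b=c, c=b: lhs=a != rhs=b
Total violating triples: 1


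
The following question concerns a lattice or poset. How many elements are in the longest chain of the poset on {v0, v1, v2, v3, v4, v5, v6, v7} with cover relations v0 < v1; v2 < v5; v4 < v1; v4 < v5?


A chain is a totally ordered subset; we count the number of elements in a maximum chain.
Compute, for each element x, the size of the longest chain ending at x:
  v0: 1
  v2: 1
  v3: 1
  v4: 1
  v6: 1
  v7: 1
  ...
A maximum chain: v0 < v1
Number of elements in the longest chain: 2


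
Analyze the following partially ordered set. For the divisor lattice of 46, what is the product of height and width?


Height = length of longest chain minus 1; width = size of largest antichain.
A maximum chain: 1 | 23 | 46  (height 2).
A maximum antichain: {2, 23}  (width 2).
Product = 2 * 2 = 4


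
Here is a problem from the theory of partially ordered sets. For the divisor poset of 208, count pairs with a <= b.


The order relation is {(a,b) : a <= b}, reflexive so it includes (a,a).
Examples: (1,1), (1,104), (1,13), (1,16), (1,2), ...
Total ordered pairs: 45


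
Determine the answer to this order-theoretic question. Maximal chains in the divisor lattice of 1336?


A maximal chain goes from the minimum element to a maximal element via cover relations.
Counting all min-to-max paths in the cover graph.
Total maximal chains: 4


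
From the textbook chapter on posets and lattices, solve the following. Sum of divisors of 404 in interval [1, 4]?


Interval [1,4] in divisors of 404: [1, 2, 4]
Sum = 7


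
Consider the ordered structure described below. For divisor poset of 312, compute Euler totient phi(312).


phi(n) = n * prod_{p|n} (1 - 1/p).
Prime divisors of 312: [2, 3, 13]
phi(312) = 312 * (1 - 1/2) * (1 - 1/3) * (1 - 1/13)
phi(312) = 96


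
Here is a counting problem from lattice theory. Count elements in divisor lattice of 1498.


Divisors of 1498: [1, 2, 7, 14, 107, 214, 749, 1498]
Count: 8


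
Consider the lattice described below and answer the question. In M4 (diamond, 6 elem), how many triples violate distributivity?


Distributive law: a ^ (b v c) = (a ^ b) v (a ^ c).
Check all 6^3 = 216 ordered triples (a,b,c).
  e.g. a=a1, b=a2, c=a3: lhs=a1 != rhs=0
  e.g. a=a1, b=a2, c=a4: lhs=a1 != rhs=0
Total violating triples: 24


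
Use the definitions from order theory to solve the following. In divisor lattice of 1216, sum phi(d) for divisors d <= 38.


Divisors of 1216 up to 38: [1, 2, 4, 8, 16, 19, 32, 38]
phi values: [1, 1, 2, 4, 8, 18, 16, 18]
Sum = 68


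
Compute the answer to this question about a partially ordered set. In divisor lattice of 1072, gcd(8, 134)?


Meet=gcd.
gcd(8,134)=2


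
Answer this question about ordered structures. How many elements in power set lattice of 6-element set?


Power set = 2^n.
2^6 = 64


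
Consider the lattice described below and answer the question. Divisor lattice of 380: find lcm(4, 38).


In a divisor lattice, join = lcm (least common multiple).
gcd(4,38) = 2
lcm(4,38) = 4*38/gcd = 152/2 = 76


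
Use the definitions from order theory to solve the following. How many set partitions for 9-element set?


B(n) = number of set partitions of an n-element set.
B(n) satisfies the recurrence: B(n+1) = sum_k C(n,k)*B(k).
B(9) = 21147


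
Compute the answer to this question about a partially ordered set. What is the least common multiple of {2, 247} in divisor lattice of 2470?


In a divisor lattice, join = lcm (least common multiple).
Compute lcm iteratively: start with first element, then lcm(current, next).
Elements: [2, 247]
lcm(2,247) = 494
Final lcm = 494


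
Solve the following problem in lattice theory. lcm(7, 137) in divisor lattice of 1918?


Join=lcm.
gcd(7,137)=1
lcm=959


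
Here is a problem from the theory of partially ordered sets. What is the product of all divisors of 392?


Divisors of 392: [1, 2, 4, 7, 8, 14, 28, 49, 56, 98, 196, 392]
Product = n^(d(n)/2) = 392^(12/2)
Product = 3628410392018944


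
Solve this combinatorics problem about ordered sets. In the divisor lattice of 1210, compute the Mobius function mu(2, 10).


In a divisor lattice, mu(a,b) = mu(b/a) where mu is the classical Mobius function.
b/a = 10/2 = 5
Prime factorization of 5: primes [5]
5 is squarefree with 1 prime factor(s), so mu(5) = (-1)^1 = -1


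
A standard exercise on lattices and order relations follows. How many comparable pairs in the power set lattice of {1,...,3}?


A comparable pair {a,b} has a < b or b < a in the order.
Count unordered pairs where one element is strictly below the other.
Examples: {{},{1}}, {{},{2}}, {{},{3}}, {{},{1,2}}, ...
Total comparable pairs: 19


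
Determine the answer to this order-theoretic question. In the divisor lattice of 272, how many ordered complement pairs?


Complement pair (a,b): a meet b = bottom, a join b = top.
Here: gcd(a,b)=1 and lcm(a,b)=272, i.e. a*b=272 with a,b coprime.
Pairs found: (1,272), (16,17), (17,16), (272,1)
Total ordered pairs: 4


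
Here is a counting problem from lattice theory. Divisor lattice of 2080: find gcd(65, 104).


In a divisor lattice, meet = gcd (greatest common divisor).
By Euclidean algorithm or factoring: gcd(65,104) = 13


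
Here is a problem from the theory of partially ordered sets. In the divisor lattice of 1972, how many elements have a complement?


An element a is complemented if some b has a meet b = bottom, a join b = top.
a is complemented iff gcd(a, n/a)=1, i.e. a is a unitary divisor of 1972.
Complemented elements: 1, 4, 17, 29, 68, 116, ... (2 more)
Count: 8


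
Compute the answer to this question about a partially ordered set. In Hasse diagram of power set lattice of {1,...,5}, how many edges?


A cover relation a -< b holds when a < b with no c strictly between.
Cover relations:
  {} -< {1}
  {} -< {2}
  {} -< {3}
  {} -< {4}
  {} -< {5}
  {1} -< {1,2}
  {1} -< {1,3}
  {1} -< {1,4}
  ...72 more
Total: 80


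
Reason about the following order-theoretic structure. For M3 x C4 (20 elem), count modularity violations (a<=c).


Modular law: if a <= c then a v (b ^ c) = (a v b) ^ c.
Check all triples (a,b,c) with a <= c among 20 elements.
This lattice is modular (diamonds M_m and their chain-products are modular).
Total violating triples: 0


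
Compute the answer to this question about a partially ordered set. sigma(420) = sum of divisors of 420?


sigma(n) = sum of divisors.
Divisors of 420: [1, 2, 3, 4, 5, 6, 7, 10, 12, 14, 15, 20, 21, 28, 30, 35, 42, 60, 70, 84, 105, 140, 210, 420]
Sum = 1344


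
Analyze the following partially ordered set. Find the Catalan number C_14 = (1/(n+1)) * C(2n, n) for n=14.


C(n) = C(2n, n) / (n+1).
C(28, 14) = 40116600
C(14) = 40116600 / 15 = 2674440


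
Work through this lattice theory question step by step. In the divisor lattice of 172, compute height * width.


Height = length of longest chain minus 1; width = size of largest antichain.
A maximum chain: 1 | 43 | 86 | 172  (height 3).
A maximum antichain: {2, 43}  (width 2).
Product = 3 * 2 = 6


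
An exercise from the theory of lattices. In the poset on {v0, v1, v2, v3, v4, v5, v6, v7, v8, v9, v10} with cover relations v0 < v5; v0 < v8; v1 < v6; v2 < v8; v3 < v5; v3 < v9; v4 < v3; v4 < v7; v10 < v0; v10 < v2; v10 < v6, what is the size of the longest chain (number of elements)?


A chain is a totally ordered subset; we count the number of elements in a maximum chain.
Compute, for each element x, the size of the longest chain ending at x:
  v1: 1
  v4: 1
  v10: 1
  v0: 2
  v2: 2
  v3: 2
  ...
A maximum chain: v10 < v0 < v5
Number of elements in the longest chain: 3


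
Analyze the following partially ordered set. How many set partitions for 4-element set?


B(n) = number of set partitions of an n-element set.
B(n) satisfies the recurrence: B(n+1) = sum_k C(n,k)*B(k).
B(4) = 15


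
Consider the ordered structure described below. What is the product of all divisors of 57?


Divisors of 57: [1, 3, 19, 57]
Product = n^(d(n)/2) = 57^(4/2)
Product = 3249


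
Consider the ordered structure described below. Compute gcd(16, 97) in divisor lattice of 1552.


In a divisor lattice, meet = gcd (greatest common divisor).
By Euclidean algorithm or factoring: gcd(16,97) = 1


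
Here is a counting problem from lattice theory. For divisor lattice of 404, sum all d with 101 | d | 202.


Interval [101,202] in divisors of 404: [101, 202]
Sum = 303


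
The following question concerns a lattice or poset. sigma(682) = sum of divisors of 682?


sigma(n) = sum of divisors.
Divisors of 682: [1, 2, 11, 22, 31, 62, 341, 682]
Sum = 1152


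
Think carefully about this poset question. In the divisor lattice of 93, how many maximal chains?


A maximal chain goes from the minimum element to a maximal element via cover relations.
Counting all min-to-max paths in the cover graph.
Total maximal chains: 2


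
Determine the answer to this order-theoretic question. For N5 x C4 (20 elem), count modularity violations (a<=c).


Modular law: if a <= c then a v (b ^ c) = (a v b) ^ c.
Check all triples (a,b,c) with a <= c among 20 elements.
  e.g. a=(a,0), b=(c,0), c=(b,0): lhs=(a,0) != rhs=(b,0)
  e.g. a=(a,0), b=(c,1), c=(b,0): lhs=(a,0) != rhs=(b,0)
Total violating triples: 40


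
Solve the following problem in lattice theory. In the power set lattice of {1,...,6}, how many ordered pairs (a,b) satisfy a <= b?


The order relation is {(a,b) : a <= b}, reflexive so it includes (a,a).
Examples: ({},{}), ({},{1,2}), ({},{1,2,3}), ({},{1,2,3,4}), ({},{1,2,3,4,5}), ...
Total ordered pairs: 729


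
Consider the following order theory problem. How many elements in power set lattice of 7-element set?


Power set = 2^n.
2^7 = 128


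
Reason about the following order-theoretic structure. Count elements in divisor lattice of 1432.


Divisors of 1432: [1, 2, 4, 8, 179, 358, 716, 1432]
Count: 8


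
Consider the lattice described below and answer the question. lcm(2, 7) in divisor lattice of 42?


Join=lcm.
gcd(2,7)=1
lcm=14


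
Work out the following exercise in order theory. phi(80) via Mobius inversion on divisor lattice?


phi(n) = n * prod_{p|n} (1 - 1/p).
Prime divisors of 80: [2, 5]
phi(80) = 80 * (1 - 1/2) * (1 - 1/5)
phi(80) = 32


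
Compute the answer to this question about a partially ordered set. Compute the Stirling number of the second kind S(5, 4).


S(n,k) = k*S(n-1,k) + S(n-1,k-1).
S(4,4) = 1, S(4,3) = 6
S(5,4) = 4*1 + 6 = 4 + 6
S(5,4) = 10


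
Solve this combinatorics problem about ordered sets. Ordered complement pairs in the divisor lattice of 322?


Complement pair (a,b): a meet b = bottom, a join b = top.
Here: gcd(a,b)=1 and lcm(a,b)=322, i.e. a*b=322 with a,b coprime.
Pairs found: (1,322), (2,161), (7,46), (14,23), ... (4 more)
Total ordered pairs: 8


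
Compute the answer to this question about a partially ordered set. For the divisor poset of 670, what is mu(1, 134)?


In a divisor lattice, mu(a,b) = mu(b/a) where mu is the classical Mobius function.
b/a = 134/1 = 134
Prime factorization of 134: primes [2, 67]
134 is squarefree with 2 prime factor(s), so mu(134) = (-1)^2 = 1


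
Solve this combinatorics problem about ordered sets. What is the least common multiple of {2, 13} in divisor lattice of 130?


In a divisor lattice, join = lcm (least common multiple).
Compute lcm iteratively: start with first element, then lcm(current, next).
Elements: [2, 13]
lcm(2,13) = 26
Final lcm = 26


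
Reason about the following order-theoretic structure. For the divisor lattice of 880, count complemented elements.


An element a is complemented if some b has a meet b = bottom, a join b = top.
a is complemented iff gcd(a, n/a)=1, i.e. a is a unitary divisor of 880.
Complemented elements: 1, 5, 11, 16, 55, 80, ... (2 more)
Count: 8


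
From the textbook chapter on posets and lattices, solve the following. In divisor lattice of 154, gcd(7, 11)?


Meet=gcd.
gcd(7,11)=1


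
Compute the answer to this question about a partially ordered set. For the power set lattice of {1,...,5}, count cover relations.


A cover relation a -< b holds when a < b with no c strictly between.
Cover relations:
  {} -< {1}
  {} -< {2}
  {} -< {3}
  {} -< {4}
  {} -< {5}
  {1} -< {1,2}
  {1} -< {1,3}
  {1} -< {1,4}
  ...72 more
Total: 80


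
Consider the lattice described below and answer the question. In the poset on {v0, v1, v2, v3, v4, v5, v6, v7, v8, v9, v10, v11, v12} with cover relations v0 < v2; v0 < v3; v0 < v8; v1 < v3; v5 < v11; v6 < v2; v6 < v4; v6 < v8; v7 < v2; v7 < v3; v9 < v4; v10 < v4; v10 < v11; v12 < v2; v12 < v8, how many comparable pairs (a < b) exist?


A comparable pair {a,b} has a < b or b < a in the order.
Count unordered pairs where one element is strictly below the other.
Examples: {v0,v2}, {v0,v3}, {v0,v8}, {v1,v3}, ...
Total comparable pairs: 15


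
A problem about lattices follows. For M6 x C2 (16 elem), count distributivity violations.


Distributive law: a ^ (b v c) = (a ^ b) v (a ^ c).
Check all 16^3 = 4096 ordered triples (a,b,c).
  e.g. a=(a1,0), b=(a2,0), c=(a3,0): lhs=(a1,0) != rhs=(0,0)
  e.g. a=(a1,0), b=(a2,0), c=(a3,1): lhs=(a1,0) != rhs=(0,0)
Total violating triples: 960


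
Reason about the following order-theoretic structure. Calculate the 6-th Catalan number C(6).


C(n) = C(2n, n) / (n+1).
C(12, 6) = 924
C(6) = 924 / 7 = 132


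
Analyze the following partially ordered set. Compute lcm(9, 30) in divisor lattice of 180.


In a divisor lattice, join = lcm (least common multiple).
gcd(9,30) = 3
lcm(9,30) = 9*30/gcd = 270/3 = 90


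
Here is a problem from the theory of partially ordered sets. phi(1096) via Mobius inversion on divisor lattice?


phi(n) = n * prod_{p|n} (1 - 1/p).
Prime divisors of 1096: [2, 137]
phi(1096) = 1096 * (1 - 1/2) * (1 - 1/137)
phi(1096) = 544


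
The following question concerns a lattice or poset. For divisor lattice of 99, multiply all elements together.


Divisors of 99: [1, 3, 9, 11, 33, 99]
Product = n^(d(n)/2) = 99^(6/2)
Product = 970299


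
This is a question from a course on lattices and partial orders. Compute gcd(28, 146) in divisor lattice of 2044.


In a divisor lattice, meet = gcd (greatest common divisor).
By Euclidean algorithm or factoring: gcd(28,146) = 2


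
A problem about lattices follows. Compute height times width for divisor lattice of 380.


Height = length of longest chain minus 1; width = size of largest antichain.
A maximum chain: 1 | 19 | 95 | 190 | 380  (height 4).
A maximum antichain: {4, 10, 38, 95}  (width 4).
Product = 4 * 4 = 16


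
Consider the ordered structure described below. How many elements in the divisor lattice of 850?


Divisors of 850: [1, 2, 5, 10, 17, 25, 34, 50, 85, 170, 425, 850]
Count: 12


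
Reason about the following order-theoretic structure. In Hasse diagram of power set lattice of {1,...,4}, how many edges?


A cover relation a -< b holds when a < b with no c strictly between.
Cover relations:
  {} -< {1}
  {} -< {2}
  {} -< {3}
  {} -< {4}
  {1} -< {1,2}
  {1} -< {1,3}
  {1} -< {1,4}
  {2} -< {1,2}
  ...24 more
Total: 32


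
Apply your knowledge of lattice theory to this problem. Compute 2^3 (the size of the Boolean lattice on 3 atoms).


Power set = 2^n.
2^3 = 8


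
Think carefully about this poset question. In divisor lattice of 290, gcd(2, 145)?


Meet=gcd.
gcd(2,145)=1


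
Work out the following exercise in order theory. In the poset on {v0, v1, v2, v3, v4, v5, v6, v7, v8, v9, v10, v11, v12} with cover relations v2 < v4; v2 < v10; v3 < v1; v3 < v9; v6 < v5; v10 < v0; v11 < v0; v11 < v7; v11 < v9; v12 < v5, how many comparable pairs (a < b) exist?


A comparable pair {a,b} has a < b or b < a in the order.
Count unordered pairs where one element is strictly below the other.
Examples: {v0,v2}, {v0,v10}, {v0,v11}, {v1,v3}, ...
Total comparable pairs: 11


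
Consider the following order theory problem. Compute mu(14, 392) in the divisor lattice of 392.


In a divisor lattice, mu(a,b) = mu(b/a) where mu is the classical Mobius function.
b/a = 392/14 = 28
Prime factorization of 28: primes [2, 7]
28 is not squarefree, so mu(28) = 0


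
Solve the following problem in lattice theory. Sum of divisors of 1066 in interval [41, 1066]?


Interval [41,1066] in divisors of 1066: [41, 82, 533, 1066]
Sum = 1722


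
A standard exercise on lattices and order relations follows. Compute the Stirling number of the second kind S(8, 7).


S(n,k) = k*S(n-1,k) + S(n-1,k-1).
S(7,7) = 1, S(7,6) = 21
S(8,7) = 7*1 + 21 = 7 + 21
S(8,7) = 28


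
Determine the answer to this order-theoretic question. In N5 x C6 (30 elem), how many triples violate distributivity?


Distributive law: a ^ (b v c) = (a ^ b) v (a ^ c).
Check all 30^3 = 27000 ordered triples (a,b,c).
  e.g. a=(b,0), b=(a,0), c=(c,0): lhs=(b,0) != rhs=(a,0)
  e.g. a=(b,0), b=(a,0), c=(c,1): lhs=(b,0) != rhs=(a,0)
Total violating triples: 432


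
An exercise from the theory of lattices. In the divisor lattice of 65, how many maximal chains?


A maximal chain goes from the minimum element to a maximal element via cover relations.
Counting all min-to-max paths in the cover graph.
Total maximal chains: 2


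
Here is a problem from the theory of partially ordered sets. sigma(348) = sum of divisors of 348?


sigma(n) = sum of divisors.
Divisors of 348: [1, 2, 3, 4, 6, 12, 29, 58, 87, 116, 174, 348]
Sum = 840


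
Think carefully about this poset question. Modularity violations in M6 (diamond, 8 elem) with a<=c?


Modular law: if a <= c then a v (b ^ c) = (a v b) ^ c.
Check all triples (a,b,c) with a <= c among 8 elements.
This lattice is modular (diamonds M_m and their chain-products are modular).
Total violating triples: 0


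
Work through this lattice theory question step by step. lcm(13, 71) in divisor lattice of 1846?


Join=lcm.
gcd(13,71)=1
lcm=923


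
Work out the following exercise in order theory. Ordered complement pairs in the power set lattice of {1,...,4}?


Complement pair (a,b): a meet b = bottom, a join b = top.
Here: A intersect B = {} and A union B = {1,...,4}.
Pairs found: ({},{1,2,3,4}), ({1},{2,3,4}), ({2},{1,3,4}), ({3},{1,2,4}), ... (12 more)
Total ordered pairs: 16


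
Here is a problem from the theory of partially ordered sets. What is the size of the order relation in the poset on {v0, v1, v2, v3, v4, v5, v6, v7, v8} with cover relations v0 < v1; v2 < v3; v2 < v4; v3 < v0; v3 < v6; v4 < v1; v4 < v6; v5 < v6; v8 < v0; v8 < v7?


The order relation is {(a,b) : a <= b}, reflexive so it includes (a,a).
Examples: (v0,v0), (v0,v1), (v1,v1), (v2,v0), (v2,v1), ...
Total ordered pairs: 24


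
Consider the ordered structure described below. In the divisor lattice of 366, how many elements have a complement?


An element a is complemented if some b has a meet b = bottom, a join b = top.
a is complemented iff gcd(a, n/a)=1, i.e. a is a unitary divisor of 366.
Complemented elements: 1, 2, 3, 6, 61, 122, ... (2 more)
Count: 8


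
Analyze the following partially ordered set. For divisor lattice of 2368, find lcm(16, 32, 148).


In a divisor lattice, join = lcm (least common multiple).
Compute lcm iteratively: start with first element, then lcm(current, next).
Elements: [16, 32, 148]
lcm(16,32) = 32
lcm(32,148) = 1184
Final lcm = 1184


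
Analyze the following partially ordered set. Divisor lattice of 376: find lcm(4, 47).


In a divisor lattice, join = lcm (least common multiple).
gcd(4,47) = 1
lcm(4,47) = 4*47/gcd = 188/1 = 188


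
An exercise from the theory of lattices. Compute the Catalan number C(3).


C(n) = C(2n, n) / (n+1).
C(6, 3) = 20
C(3) = 20 / 4 = 5


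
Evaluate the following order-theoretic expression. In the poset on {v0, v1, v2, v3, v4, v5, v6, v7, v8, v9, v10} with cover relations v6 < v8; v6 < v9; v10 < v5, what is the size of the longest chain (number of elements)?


A chain is a totally ordered subset; we count the number of elements in a maximum chain.
Compute, for each element x, the size of the longest chain ending at x:
  v0: 1
  v1: 1
  v2: 1
  v3: 1
  v4: 1
  v6: 1
  ...
A maximum chain: v10 < v5
Number of elements in the longest chain: 2


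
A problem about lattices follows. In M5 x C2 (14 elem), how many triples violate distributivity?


Distributive law: a ^ (b v c) = (a ^ b) v (a ^ c).
Check all 14^3 = 2744 ordered triples (a,b,c).
  e.g. a=(a1,0), b=(a2,0), c=(a3,0): lhs=(a1,0) != rhs=(0,0)
  e.g. a=(a1,0), b=(a2,0), c=(a3,1): lhs=(a1,0) != rhs=(0,0)
Total violating triples: 480
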